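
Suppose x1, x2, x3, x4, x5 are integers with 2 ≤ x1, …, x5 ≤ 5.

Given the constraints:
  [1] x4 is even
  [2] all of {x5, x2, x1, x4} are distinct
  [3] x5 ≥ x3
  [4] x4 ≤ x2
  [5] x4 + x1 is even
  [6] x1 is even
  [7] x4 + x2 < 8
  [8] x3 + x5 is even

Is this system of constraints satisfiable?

Satisfiable

Setting (x1, x2, x3, x4, x5) = (4, 3, 3, 2, 5) satisfies everything: constraint 2: values 5, 3, 4, 2 are distinct; constraint 7: x4 + x2 = 5, and the others follow.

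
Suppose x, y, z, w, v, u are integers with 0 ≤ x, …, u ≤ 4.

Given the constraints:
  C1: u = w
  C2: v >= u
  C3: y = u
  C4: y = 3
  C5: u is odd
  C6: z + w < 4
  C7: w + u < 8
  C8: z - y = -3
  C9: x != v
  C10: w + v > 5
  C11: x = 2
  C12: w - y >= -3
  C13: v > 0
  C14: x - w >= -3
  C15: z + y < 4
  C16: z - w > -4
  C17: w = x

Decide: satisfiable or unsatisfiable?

Unsatisfiable

Constraint 4 fixes y = 3 and constraint 11 fixes x = 2. Constraints 1, 3, and 17 give y = u = w = x, so y = x. But 3 ≠ 2 — contradiction.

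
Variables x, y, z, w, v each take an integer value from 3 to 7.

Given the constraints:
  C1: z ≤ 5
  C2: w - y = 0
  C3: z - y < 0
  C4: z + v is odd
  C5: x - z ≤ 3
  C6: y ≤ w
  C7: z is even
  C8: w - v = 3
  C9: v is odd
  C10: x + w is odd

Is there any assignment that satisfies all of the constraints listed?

Satisfiable

Try x = 5, y = 6, z = 4, w = 6, v = 3.
Check constraint 2: w - y = 0; constraint 3: z - y = -2. The remaining constraints are straightforward to verify.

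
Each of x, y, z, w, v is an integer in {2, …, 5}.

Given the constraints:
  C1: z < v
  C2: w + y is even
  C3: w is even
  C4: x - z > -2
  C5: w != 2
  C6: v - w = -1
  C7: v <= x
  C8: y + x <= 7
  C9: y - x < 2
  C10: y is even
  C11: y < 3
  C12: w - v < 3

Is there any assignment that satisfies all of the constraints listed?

Satisfiable

One satisfying assignment is x = 3, y = 2, z = 2, w = 4, v = 3.
For the less obvious constraints — constraint 4: x - z = 1; constraint 6: v - w = -1; constraint 8: y + x = 5 — and the others hold by inspection.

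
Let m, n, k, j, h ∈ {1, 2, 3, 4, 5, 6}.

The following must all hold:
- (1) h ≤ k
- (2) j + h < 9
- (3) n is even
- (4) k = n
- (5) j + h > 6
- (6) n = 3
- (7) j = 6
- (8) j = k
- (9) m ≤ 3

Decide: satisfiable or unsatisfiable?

Unsatisfiable

Constraint 7 fixes j = 6 and constraint 6 fixes n = 3. Constraints 4 and 8 give j = k = n, so j = n. But 6 ≠ 3 — contradiction.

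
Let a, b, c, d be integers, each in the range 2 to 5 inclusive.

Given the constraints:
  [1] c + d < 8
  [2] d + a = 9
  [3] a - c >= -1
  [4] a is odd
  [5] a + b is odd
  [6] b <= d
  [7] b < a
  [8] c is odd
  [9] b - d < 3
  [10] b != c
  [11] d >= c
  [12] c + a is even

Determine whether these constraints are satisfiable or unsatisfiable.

Setting (a, b, c, d) = (5, 4, 3, 4) satisfies everything: constraint 1: c + d = 7; constraint 2: d + a = 9, and the others follow.

Satisfiable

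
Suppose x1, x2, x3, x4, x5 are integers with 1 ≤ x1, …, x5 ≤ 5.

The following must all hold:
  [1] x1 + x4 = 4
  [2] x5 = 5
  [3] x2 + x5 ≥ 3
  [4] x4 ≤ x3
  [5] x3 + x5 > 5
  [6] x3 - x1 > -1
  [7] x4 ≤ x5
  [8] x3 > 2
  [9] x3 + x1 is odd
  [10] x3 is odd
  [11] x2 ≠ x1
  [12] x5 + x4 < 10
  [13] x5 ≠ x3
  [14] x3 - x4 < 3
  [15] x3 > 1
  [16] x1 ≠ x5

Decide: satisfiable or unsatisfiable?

The assignment x1 = 2, x2 = 1, x3 = 3, x4 = 2, x5 = 5 works:
  constraint 1 holds since x1 + x4 = 4.
  constraint 3 holds since x2 + x5 = 6.
The rest check out directly.

Satisfiable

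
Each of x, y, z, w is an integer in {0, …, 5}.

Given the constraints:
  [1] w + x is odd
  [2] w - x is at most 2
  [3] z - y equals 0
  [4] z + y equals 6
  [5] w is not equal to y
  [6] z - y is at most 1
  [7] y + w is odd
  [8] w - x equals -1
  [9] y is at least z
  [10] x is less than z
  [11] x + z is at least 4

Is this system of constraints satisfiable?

Satisfiable

The assignment x = 1, y = 3, z = 3, w = 0 works:
  constraint 2 holds since w - x = -1.
  constraint 3 holds since z - y = 0.
  constraint 4 holds since z + y = 6.
The rest check out directly.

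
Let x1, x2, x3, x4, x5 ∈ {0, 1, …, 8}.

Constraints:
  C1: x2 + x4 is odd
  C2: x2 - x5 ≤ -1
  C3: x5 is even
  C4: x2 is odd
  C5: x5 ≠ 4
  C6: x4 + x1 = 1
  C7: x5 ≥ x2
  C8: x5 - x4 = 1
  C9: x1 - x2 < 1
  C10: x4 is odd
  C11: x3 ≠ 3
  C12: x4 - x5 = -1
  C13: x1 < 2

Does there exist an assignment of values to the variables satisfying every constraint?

Constraint 4 makes x2 odd and constraint 10 makes x4 odd, so x2 + x4 must be even. Constraint 1 says x2 + x4 is odd — contradiction.

Unsatisfiable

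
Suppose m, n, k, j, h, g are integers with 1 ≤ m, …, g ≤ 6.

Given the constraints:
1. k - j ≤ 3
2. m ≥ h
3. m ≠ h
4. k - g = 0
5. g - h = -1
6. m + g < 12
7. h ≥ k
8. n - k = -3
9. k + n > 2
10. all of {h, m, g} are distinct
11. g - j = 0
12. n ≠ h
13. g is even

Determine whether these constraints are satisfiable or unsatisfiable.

The assignment m = 6, n = 1, k = 4, j = 4, h = 5, g = 4 works:
  constraint 1 holds since k - j = 0.
  constraint 4 holds since k - g = 0.
The rest check out directly.

Satisfiable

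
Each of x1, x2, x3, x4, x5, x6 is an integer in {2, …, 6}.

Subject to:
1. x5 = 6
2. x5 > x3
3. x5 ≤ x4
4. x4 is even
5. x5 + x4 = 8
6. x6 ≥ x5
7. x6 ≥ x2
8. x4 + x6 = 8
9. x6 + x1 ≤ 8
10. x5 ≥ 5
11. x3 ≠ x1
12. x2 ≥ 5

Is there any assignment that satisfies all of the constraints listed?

From constraints 3 and 10: x4 ≥ x5 ≥ 5. From constraints 7 and 12: x6 ≥ x2 ≥ 5. Hence x4 + x6 ≥ 10. But constraint 8 requires x4 + x6 = 8, and 8 < 10. Contradiction.

Unsatisfiable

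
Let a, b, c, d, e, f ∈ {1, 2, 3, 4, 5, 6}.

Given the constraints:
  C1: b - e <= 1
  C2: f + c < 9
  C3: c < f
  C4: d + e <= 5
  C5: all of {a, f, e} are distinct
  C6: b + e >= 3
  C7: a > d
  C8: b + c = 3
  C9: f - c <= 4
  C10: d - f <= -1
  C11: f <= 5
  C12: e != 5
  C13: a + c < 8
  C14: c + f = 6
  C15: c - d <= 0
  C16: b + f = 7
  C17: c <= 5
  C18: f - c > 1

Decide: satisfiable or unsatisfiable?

Take a = 4, b = 2, c = 1, d = 1, e = 2, f = 5. Then constraint 1: b - e = 0; constraint 2: f + c = 6, and every other listed constraint is also met.

Satisfiable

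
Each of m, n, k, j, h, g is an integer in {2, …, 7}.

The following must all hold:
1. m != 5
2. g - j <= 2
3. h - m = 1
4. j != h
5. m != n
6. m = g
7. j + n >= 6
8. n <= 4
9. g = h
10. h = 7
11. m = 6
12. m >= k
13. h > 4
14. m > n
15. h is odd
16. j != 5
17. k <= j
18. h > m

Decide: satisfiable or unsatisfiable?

Constraint 11 fixes m = 6 and constraint 10 fixes h = 7. Constraints 6 and 9 give m = g = h, so m = h. But 6 ≠ 7 — contradiction.

Unsatisfiable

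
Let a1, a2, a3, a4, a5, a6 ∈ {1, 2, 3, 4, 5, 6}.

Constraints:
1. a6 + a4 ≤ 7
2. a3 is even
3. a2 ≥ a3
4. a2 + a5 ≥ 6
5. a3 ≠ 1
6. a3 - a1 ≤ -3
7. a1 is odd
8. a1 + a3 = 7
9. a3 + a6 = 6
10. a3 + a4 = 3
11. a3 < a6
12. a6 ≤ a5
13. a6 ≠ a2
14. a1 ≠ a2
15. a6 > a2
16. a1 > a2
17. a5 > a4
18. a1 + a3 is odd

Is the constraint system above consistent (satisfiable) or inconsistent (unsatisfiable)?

Satisfiable

Take a1 = 5, a2 = 2, a3 = 2, a4 = 1, a5 = 6, a6 = 4. Then constraint 1: a6 + a4 = 5; constraint 4: a2 + a5 = 8; constraint 6: a3 - a1 = -3, and every other listed constraint is also met.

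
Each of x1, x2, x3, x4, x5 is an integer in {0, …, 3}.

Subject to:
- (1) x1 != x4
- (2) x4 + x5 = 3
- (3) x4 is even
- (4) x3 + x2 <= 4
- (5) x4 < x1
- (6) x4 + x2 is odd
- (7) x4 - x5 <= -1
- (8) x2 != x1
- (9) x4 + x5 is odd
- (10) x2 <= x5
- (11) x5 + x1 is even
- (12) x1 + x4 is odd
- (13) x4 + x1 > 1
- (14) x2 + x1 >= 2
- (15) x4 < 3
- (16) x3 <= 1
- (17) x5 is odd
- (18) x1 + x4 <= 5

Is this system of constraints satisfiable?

The assignment x1 = 3, x2 = 1, x3 = 1, x4 = 0, x5 = 3 works:
  constraint 2 holds since x4 + x5 = 3.
  constraint 4 holds since x3 + x2 = 2.
  constraint 7 holds since x4 - x5 = -3.
The rest check out directly.

Satisfiable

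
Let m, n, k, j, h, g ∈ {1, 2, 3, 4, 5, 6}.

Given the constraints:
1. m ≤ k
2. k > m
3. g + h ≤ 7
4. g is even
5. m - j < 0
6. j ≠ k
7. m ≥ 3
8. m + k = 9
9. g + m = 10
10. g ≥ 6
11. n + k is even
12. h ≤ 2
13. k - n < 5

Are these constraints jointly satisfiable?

Try m = 4, n = 1, k = 5, j = 6, h = 1, g = 6.
Check constraint 3: g + h = 7; constraint 5: m - j = -2. The remaining constraints are straightforward to verify.

Satisfiable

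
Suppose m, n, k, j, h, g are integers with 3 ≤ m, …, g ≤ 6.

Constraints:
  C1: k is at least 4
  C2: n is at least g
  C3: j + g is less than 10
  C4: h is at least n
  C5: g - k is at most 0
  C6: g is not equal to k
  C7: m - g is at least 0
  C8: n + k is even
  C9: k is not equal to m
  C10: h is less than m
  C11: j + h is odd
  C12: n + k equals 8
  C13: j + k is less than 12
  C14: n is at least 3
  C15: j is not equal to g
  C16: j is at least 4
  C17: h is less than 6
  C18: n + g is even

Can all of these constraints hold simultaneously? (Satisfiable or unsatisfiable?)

Try m = 6, n = 3, k = 5, j = 5, h = 4, g = 3.
Check constraint 3: j + g = 8; constraint 5: g - k = -2; constraint 7: m - g = 3. The remaining constraints are straightforward to verify.

Satisfiable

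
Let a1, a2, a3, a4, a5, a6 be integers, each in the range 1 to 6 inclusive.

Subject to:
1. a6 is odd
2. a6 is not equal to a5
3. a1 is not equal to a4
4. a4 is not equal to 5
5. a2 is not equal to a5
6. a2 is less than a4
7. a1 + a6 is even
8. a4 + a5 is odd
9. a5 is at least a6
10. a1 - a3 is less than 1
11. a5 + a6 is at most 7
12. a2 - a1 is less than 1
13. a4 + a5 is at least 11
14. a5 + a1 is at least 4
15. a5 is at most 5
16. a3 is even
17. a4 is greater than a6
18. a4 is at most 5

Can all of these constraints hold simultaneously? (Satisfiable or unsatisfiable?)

Unsatisfiable

From constraint 18: a4 ≤ 5. From constraint 15: a5 ≤ 5. Hence a4 + a5 ≤ 10. But constraint 13 requires a4 + a5 ≥ 11, and 11 > 10. Contradiction.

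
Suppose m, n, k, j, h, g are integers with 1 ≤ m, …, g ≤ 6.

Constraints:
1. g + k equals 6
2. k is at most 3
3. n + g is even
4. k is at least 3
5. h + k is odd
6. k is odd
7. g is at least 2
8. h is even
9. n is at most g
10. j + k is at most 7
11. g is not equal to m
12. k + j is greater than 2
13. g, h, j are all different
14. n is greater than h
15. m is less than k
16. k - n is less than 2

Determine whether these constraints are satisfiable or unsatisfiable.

Satisfiable

The assignment m = 1, n = 3, k = 3, j = 1, h = 2, g = 3 works:
  constraint 1 holds since g + k = 6.
  constraint 10 holds since j + k = 4.
The rest check out directly.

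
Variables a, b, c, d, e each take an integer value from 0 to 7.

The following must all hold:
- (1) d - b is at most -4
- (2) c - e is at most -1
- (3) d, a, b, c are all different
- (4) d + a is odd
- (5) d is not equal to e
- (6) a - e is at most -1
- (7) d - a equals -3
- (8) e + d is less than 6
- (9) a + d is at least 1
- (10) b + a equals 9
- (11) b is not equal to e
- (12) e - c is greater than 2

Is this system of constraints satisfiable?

Satisfiable

One satisfying assignment is a = 3, b = 6, c = 2, d = 0, e = 5.
For the less obvious constraints — constraint 1: d - b = -6; constraint 2: c - e = -3; constraint 6: a - e = -2 — and the others hold by inspection.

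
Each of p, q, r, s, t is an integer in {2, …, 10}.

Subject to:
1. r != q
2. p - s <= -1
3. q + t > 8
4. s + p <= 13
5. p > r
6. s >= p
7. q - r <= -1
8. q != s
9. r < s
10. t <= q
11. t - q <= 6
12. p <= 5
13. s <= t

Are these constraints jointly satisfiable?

Unsatisfiable

Constraints 2, 5, 7, 10, and 13 give t ≤ q, q < r, r < p, p < s, s ≤ t. Chaining: t ≤ q < r < p < s ≤ t, which forces t < t — impossible.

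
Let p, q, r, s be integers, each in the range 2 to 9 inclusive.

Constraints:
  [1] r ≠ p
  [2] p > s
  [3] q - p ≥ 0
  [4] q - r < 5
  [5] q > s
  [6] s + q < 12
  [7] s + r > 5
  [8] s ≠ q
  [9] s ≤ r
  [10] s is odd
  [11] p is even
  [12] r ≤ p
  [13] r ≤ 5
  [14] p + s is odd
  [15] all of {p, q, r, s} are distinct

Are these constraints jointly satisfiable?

Satisfiable

Try p = 6, q = 7, r = 4, s = 3.
Check constraint 3: q - p = 1; constraint 4: q - r = 3; constraint 6: s + q = 10. The remaining constraints are straightforward to verify.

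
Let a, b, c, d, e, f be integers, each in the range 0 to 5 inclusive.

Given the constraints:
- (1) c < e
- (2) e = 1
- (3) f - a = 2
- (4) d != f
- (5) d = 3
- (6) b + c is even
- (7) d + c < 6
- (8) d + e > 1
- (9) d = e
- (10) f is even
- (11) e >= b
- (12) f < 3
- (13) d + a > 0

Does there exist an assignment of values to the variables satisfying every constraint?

Unsatisfiable

Constraint 5 fixes d = 3 and constraint 2 fixes e = 1, but constraint 9 requires d = e. Since 3 ≠ 1, contradiction.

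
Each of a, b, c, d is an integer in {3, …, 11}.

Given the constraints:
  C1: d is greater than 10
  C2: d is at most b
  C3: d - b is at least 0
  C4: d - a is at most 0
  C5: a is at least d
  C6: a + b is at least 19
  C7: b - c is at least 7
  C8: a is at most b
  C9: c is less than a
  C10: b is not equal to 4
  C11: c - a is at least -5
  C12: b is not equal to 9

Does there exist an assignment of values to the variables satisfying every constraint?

Constraints 3, 4, 7, and 11 give c − a ≥ -5, a − d ≥ 0, d − b ≥ 0, b − c ≥ 7.
Adding all 4 inequalities: the left sides telescope to 0, and the right sides sum to (-5) + 0 + 0 + 7 = 2. So 0 ≥ 2, which is false.

Unsatisfiable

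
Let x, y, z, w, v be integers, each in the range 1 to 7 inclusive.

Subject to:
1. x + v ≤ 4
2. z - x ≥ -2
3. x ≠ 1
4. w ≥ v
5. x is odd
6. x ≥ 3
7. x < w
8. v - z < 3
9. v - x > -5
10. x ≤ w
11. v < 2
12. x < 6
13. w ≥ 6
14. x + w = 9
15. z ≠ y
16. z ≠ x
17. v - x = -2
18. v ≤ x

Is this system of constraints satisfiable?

Satisfiable

The assignment x = 3, y = 3, z = 1, w = 6, v = 1 works:
  constraint 1 holds since x + v = 4.
  constraint 2 holds since z - x = -2.
  constraint 8 holds since v - z = 0.
The rest check out directly.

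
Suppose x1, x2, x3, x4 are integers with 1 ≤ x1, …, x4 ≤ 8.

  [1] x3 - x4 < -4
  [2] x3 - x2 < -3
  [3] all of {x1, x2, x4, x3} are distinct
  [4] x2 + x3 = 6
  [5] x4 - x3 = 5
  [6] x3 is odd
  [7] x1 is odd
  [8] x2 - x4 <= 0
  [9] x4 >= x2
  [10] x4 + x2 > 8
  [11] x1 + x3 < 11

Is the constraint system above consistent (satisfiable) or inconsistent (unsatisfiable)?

Satisfiable

Try x1 = 7, x2 = 5, x3 = 1, x4 = 6.
Check constraint 1: x3 - x4 = -5; constraint 2: x3 - x2 = -4; constraint 4: x2 + x3 = 6. The remaining constraints are straightforward to verify.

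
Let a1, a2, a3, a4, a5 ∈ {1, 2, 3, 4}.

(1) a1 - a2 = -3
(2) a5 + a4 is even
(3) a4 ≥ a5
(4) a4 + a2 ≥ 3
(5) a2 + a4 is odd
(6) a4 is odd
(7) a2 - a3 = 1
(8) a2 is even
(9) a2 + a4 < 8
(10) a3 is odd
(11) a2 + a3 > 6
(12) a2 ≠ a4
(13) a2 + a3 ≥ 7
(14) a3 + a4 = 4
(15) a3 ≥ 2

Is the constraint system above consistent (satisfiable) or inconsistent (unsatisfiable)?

Satisfiable

Setting (a1, a2, a3, a4, a5) = (1, 4, 3, 1, 1) satisfies everything: constraint 1: a1 - a2 = -3; constraint 4: a4 + a2 = 5, and the others follow.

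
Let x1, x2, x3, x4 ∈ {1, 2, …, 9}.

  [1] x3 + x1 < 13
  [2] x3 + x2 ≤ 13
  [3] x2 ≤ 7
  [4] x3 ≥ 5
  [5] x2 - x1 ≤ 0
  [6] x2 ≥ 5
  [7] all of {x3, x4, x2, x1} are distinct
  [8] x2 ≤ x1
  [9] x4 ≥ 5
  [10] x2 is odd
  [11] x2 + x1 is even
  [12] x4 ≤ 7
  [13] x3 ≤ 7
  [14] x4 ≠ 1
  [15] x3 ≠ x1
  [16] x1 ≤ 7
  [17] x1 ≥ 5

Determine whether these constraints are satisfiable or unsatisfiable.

Constraints 3, 4, 6, 9, 12, 13, 16, and 17 confine each of x3, x4, x2, x1 to the 3 values {5, …, 7}.
Constraint 7 requires all 4 of them to be distinct, but only 3 values are available — impossible by the pigeonhole principle.

Unsatisfiable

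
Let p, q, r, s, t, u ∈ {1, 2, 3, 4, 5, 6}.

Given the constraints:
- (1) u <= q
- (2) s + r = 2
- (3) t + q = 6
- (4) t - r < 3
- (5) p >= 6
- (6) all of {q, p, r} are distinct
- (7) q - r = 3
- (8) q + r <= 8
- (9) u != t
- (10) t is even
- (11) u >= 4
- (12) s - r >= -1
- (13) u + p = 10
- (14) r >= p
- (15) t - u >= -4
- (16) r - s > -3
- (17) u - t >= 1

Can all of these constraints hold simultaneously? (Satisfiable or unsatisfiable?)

Unsatisfiable

From constraints 1 and 11: q ≥ u ≥ 4. From constraints 5 and 14: r ≥ p ≥ 6. Hence q + r ≥ 10. But constraint 8 requires q + r ≤ 8, and 8 < 10. Contradiction.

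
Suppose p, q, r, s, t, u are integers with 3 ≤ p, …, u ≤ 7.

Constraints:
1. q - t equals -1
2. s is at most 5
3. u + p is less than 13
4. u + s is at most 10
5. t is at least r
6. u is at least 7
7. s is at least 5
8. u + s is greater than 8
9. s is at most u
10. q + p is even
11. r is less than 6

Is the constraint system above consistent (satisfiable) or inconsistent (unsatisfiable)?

From constraint 6: u ≥ 7. From constraint 7: s ≥ 5. Hence u + s ≥ 12. But constraint 4 requires u + s ≤ 10, and 10 < 12. Contradiction.

Unsatisfiable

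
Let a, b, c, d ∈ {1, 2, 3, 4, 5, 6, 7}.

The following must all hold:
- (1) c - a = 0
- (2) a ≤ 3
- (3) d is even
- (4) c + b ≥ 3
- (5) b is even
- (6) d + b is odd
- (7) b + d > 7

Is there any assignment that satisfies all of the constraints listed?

Constraint 3 makes d even and constraint 5 makes b even, so d + b must be even. Constraint 6 says d + b is odd — contradiction.

Unsatisfiable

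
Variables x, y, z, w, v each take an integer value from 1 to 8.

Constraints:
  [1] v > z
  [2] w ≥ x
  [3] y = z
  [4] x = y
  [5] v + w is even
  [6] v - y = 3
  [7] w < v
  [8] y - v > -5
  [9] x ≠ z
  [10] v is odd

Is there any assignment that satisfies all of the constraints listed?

From constraints 3 and 4, x = y = z, so x = z. But constraint 9 says x ≠ z. Contradiction.

Unsatisfiable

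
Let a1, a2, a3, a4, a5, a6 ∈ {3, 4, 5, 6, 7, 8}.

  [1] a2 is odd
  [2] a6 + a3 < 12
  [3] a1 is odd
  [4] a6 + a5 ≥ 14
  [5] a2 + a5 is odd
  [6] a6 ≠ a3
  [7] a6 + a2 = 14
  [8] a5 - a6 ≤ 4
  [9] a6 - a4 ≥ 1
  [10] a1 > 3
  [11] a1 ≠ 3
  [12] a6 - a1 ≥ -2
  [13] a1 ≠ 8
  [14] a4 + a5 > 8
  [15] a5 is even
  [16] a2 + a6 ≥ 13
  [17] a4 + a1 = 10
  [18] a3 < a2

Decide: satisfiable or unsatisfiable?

Try a1 = 7, a2 = 7, a3 = 4, a4 = 3, a5 = 8, a6 = 7.
Check constraint 2: a6 + a3 = 11; constraint 4: a6 + a5 = 15. The remaining constraints are straightforward to verify.

Satisfiable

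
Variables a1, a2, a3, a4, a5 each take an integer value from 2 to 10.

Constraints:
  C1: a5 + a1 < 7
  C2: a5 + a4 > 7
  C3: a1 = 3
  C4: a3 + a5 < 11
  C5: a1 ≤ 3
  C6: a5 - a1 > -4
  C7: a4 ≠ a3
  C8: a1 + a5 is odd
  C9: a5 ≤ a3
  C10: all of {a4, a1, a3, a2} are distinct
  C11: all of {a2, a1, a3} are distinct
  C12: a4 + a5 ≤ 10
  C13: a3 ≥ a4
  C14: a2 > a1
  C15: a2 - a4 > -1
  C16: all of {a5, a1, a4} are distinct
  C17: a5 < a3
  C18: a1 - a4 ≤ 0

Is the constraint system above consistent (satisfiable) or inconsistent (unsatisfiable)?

Take a1 = 3, a2 = 8, a3 = 7, a4 = 6, a5 = 2. Then constraint 1: a5 + a1 = 5; constraint 2: a5 + a4 = 8; constraint 4: a3 + a5 = 9, and every other listed constraint is also met.

Satisfiable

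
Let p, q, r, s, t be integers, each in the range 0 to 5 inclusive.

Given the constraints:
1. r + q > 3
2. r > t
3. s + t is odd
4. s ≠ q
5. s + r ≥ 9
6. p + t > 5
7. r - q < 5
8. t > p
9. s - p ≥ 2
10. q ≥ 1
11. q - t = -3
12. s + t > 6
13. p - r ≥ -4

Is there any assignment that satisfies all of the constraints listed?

Satisfiable

Setting (p, q, r, s, t) = (2, 1, 5, 5, 4) satisfies everything: constraint 1: r + q = 6; constraint 5: s + r = 10; constraint 6: p + t = 6, and the others follow.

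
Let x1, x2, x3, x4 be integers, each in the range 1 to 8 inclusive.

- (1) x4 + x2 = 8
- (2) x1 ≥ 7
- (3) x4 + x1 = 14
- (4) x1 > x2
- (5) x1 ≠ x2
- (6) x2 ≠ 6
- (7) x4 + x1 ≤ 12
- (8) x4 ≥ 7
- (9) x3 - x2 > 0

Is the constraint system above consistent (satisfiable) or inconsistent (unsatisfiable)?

From constraint 8: x4 ≥ 7. From constraint 2: x1 ≥ 7. Hence x4 + x1 ≥ 14. But constraint 7 requires x4 + x1 ≤ 12, and 12 < 14. Contradiction.

Unsatisfiable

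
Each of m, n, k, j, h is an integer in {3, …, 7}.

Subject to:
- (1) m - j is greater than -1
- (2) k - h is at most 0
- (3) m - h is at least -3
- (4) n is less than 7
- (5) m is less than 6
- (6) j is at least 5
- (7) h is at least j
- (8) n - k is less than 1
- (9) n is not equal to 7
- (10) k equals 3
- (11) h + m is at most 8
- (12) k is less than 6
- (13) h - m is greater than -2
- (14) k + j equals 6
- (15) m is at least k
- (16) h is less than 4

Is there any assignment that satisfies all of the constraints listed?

From constraints 6 and 7: h ≥ j and j ≥ 5, so h ≥ 5. From constraint 16: h ≤ 3. But 3 < 5, so no value of h works.

Unsatisfiable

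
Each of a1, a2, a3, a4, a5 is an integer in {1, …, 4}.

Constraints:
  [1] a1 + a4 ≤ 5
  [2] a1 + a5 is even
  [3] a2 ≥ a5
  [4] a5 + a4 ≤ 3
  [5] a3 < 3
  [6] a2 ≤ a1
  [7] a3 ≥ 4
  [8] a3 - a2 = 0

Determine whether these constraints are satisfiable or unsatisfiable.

Unsatisfiable

From constraint 7: a3 ≥ 4. From constraint 5: a3 ≤ 2. But 2 < 4, so no value of a3 works.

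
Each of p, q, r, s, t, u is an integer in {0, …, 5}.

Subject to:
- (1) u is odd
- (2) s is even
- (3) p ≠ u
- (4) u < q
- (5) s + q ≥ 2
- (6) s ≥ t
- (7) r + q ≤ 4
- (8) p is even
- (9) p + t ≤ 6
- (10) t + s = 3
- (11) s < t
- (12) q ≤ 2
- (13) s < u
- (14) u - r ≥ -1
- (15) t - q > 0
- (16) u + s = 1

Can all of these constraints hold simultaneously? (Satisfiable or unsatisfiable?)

Unsatisfiable

Constraints 4, 6, 13, and 15 give t ≤ s, s < u, u < q, q < t. Chaining: t ≤ s < u < q < t, which forces t < t — impossible.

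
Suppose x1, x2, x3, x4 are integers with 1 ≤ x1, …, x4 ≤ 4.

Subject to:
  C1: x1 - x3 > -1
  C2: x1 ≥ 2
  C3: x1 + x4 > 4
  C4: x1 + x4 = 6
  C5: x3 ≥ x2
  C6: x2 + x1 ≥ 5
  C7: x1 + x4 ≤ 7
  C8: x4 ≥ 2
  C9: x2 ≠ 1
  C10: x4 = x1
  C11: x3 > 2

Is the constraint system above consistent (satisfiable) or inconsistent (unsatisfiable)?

Satisfiable

The assignment x1 = 3, x2 = 3, x3 = 3, x4 = 3 works:
  constraint 1 holds since x1 - x3 = 0.
  constraint 3 holds since x1 + x4 = 6.
The rest check out directly.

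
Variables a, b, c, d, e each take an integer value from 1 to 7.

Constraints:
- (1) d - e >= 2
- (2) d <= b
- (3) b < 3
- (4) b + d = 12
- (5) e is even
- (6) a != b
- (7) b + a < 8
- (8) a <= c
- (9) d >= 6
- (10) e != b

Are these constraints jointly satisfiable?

Unsatisfiable

From constraints 2 and 9: b ≥ d and d ≥ 6, so b ≥ 6. From constraint 3: b ≤ 2. But 2 < 6, so no value of b works.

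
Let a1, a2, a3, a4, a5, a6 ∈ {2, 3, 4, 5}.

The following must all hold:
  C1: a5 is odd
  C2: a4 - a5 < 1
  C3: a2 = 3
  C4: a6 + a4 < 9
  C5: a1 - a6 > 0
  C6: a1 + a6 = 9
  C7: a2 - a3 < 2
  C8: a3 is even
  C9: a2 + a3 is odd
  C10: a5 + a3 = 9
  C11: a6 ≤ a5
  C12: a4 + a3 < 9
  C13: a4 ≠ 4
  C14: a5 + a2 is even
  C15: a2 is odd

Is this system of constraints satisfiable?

Satisfiable

Setting (a1, a2, a3, a4, a5, a6) = (5, 3, 4, 3, 5, 4) satisfies everything: constraint 2: a4 - a5 = -2; constraint 4: a6 + a4 = 7; constraint 5: a1 - a6 = 1, and the others follow.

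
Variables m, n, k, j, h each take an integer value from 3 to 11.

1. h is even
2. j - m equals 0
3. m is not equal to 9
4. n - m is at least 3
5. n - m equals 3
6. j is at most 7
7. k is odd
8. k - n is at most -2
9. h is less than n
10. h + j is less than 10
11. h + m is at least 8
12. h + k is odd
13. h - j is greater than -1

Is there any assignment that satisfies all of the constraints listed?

One satisfying assignment is m = 4, n = 7, k = 3, j = 4, h = 4.
For the less obvious constraints — constraint 2: j - m = 0; constraint 4: n - m = 3 — and the others hold by inspection.

Satisfiable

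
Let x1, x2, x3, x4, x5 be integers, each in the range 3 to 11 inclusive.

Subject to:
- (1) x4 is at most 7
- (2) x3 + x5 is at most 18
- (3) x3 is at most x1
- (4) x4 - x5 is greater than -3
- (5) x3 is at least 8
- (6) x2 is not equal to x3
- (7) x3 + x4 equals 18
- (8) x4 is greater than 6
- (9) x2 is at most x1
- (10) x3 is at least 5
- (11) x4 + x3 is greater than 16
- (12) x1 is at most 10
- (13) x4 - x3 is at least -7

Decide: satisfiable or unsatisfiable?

From constraints 3 and 12: x3 ≤ x1 ≤ 10. From constraint 1: x4 ≤ 7. Hence x3 + x4 ≤ 17. But constraint 7 requires x3 + x4 = 18, and 18 > 17. Contradiction.

Unsatisfiable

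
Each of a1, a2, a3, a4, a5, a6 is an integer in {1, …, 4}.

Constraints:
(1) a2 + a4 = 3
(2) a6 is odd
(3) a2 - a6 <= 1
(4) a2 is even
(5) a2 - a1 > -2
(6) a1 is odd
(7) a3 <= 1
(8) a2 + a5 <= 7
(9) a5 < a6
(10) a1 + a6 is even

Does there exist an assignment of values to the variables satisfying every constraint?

Satisfiable

Try a1 = 3, a2 = 2, a3 = 1, a4 = 1, a5 = 2, a6 = 3.
Check constraint 1: a2 + a4 = 3; constraint 3: a2 - a6 = -1; constraint 5: a2 - a1 = -1. The remaining constraints are straightforward to verify.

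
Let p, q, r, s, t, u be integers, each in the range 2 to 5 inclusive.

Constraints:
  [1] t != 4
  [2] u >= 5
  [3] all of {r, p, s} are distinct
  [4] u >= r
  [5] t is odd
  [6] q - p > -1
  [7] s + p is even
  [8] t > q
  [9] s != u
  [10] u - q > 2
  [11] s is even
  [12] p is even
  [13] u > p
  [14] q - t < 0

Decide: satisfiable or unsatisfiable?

Satisfiable

Try p = 2, q = 2, r = 5, s = 4, t = 3, u = 5.
Check constraint 6: q - p = 0; constraint 10: u - q = 3. The remaining constraints are straightforward to verify.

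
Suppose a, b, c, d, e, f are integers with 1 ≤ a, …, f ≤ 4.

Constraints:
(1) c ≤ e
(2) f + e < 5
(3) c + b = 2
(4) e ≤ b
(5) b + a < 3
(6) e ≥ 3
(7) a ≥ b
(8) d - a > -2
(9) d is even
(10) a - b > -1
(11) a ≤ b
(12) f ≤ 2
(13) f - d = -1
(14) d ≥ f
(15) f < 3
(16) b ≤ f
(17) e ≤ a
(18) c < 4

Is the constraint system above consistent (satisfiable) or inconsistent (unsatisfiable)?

Unsatisfiable

From constraints 4 and 6: b ≥ e and e ≥ 3, so b ≥ 3. From constraints 12 and 16: b ≤ f and f ≤ 2, so b ≤ 2. But 2 < 3, so no value of b works.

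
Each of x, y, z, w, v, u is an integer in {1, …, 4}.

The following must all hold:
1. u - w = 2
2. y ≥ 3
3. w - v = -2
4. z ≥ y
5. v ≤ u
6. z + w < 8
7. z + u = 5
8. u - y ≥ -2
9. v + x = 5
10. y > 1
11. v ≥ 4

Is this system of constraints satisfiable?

From constraints 2 and 4: z ≥ y ≥ 3. From constraints 5 and 11: u ≥ v ≥ 4. Hence z + u ≥ 7. But constraint 7 requires z + u = 5, and 5 < 7. Contradiction.

Unsatisfiable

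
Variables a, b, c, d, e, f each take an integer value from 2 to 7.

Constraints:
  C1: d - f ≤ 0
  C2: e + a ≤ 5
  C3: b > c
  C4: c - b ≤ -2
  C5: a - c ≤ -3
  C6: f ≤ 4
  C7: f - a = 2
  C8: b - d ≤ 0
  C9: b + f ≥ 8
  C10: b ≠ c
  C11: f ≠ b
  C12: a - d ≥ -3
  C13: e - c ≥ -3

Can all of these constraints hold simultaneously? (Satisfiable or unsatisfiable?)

Unsatisfiable

Constraints 4, 5, 8, and 12 give a − d ≥ -3, d − b ≥ 0, b − c ≥ 2, c − a ≥ 3.
Adding all 4 inequalities: the left sides telescope to 0, and the right sides sum to (-3) + 0 + 2 + 3 = 2. So 0 ≥ 2, which is false.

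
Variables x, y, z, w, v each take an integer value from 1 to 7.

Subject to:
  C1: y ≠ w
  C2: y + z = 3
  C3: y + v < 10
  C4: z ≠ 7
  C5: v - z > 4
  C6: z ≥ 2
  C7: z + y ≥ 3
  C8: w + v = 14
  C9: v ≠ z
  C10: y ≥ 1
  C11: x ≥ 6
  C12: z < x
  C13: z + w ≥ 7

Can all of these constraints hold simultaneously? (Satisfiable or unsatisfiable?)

Satisfiable

Take x = 7, y = 1, z = 2, w = 7, v = 7. Then constraint 2: y + z = 3; constraint 3: y + v = 8; constraint 5: v - z = 5, and every other listed constraint is also met.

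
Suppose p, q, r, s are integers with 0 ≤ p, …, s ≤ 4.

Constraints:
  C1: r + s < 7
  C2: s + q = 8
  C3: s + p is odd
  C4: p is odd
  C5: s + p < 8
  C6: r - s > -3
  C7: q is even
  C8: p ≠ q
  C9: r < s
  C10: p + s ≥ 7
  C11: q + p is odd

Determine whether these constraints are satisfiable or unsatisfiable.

Satisfiable

Take p = 3, q = 4, r = 2, s = 4. Then constraint 1: r + s = 6; constraint 2: s + q = 8; constraint 5: s + p = 7, and every other listed constraint is also met.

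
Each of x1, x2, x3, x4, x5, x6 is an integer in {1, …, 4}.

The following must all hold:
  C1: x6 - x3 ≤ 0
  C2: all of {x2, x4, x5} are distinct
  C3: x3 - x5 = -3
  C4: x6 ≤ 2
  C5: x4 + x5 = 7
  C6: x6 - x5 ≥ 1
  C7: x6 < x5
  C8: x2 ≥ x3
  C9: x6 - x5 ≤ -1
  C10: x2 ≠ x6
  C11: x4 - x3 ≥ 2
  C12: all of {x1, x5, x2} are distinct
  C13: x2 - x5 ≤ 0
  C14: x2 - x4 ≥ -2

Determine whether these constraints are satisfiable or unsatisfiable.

Constraints 1, 6, 11, 13, and 14 give x4 − x3 ≥ 2, x3 − x6 ≥ 0, x6 − x5 ≥ 1, x5 − x2 ≥ 0, x2 − x4 ≥ -2.
Adding all 5 inequalities: the left sides telescope to 0, and the right sides sum to 2 + 0 + 1 + 0 + (-2) = 1. So 0 ≥ 1, which is false.

Unsatisfiable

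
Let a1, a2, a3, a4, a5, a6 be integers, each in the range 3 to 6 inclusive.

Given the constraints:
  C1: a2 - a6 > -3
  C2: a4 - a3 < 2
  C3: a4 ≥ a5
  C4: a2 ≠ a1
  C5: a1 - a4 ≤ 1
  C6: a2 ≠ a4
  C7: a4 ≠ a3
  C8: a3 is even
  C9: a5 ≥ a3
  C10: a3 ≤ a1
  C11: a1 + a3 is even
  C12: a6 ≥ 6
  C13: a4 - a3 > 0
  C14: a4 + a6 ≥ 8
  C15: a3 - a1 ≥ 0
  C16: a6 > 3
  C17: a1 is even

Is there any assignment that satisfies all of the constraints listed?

Try a1 = 4, a2 = 6, a3 = 4, a4 = 5, a5 = 4, a6 = 6.
Check constraint 1: a2 - a6 = 0; constraint 2: a4 - a3 = 1; constraint 5: a1 - a4 = -1. The remaining constraints are straightforward to verify.

Satisfiable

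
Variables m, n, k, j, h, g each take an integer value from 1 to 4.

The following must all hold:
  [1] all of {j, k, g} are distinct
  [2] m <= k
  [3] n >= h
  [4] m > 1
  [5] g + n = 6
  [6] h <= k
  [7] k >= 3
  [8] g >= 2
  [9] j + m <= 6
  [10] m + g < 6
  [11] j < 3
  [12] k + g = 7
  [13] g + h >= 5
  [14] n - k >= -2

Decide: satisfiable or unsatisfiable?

Setting (m, n, k, j, h, g) = (2, 3, 4, 2, 2, 3) satisfies everything: constraint 5: g + n = 6; constraint 9: j + m = 4; constraint 10: m + g = 5, and the others follow.

Satisfiable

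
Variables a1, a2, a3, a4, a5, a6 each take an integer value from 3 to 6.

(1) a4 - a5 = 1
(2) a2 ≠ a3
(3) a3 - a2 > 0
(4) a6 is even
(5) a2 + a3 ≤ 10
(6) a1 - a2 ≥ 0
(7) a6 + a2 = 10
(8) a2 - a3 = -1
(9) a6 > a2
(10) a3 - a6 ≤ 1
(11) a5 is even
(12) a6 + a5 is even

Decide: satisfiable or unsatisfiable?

Take a1 = 6, a2 = 4, a3 = 5, a4 = 5, a5 = 4, a6 = 6. Then constraint 1: a4 - a5 = 1; constraint 3: a3 - a2 = 1, and every other listed constraint is also met.

Satisfiable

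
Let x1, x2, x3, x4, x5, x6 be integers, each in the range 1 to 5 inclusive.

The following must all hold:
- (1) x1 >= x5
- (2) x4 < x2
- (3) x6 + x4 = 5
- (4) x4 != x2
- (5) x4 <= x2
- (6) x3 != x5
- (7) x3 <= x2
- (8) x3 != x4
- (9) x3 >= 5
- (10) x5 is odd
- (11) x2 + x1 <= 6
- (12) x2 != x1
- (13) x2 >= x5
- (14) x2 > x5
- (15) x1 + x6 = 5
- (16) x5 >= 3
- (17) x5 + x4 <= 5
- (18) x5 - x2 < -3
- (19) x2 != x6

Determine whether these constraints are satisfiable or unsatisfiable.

Unsatisfiable

From constraints 7 and 9: x2 ≥ x3 ≥ 5. From constraints 1 and 16: x1 ≥ x5 ≥ 3. Hence x2 + x1 ≥ 8. But constraint 11 requires x2 + x1 ≤ 6, and 6 < 8. Contradiction.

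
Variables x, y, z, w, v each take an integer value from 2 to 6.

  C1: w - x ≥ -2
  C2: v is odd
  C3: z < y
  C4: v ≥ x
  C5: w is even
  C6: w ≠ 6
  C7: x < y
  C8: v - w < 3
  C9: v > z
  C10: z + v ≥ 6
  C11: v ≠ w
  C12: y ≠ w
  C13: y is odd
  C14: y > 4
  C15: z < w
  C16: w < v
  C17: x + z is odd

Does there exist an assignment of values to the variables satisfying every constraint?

Satisfiable

One satisfying assignment is x = 3, y = 5, z = 2, w = 4, v = 5.
For the less obvious constraints — constraint 1: w - x = 1; constraint 8: v - w = 1 — and the others hold by inspection.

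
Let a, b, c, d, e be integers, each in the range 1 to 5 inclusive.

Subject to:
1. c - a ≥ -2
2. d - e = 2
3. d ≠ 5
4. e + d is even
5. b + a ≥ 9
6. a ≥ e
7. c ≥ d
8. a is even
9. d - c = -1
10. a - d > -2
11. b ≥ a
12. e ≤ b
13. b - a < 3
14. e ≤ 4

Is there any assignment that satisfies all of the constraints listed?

One satisfying assignment is a = 4, b = 5, c = 4, d = 3, e = 1.
For the less obvious constraints — constraint 1: c - a = 0; constraint 2: d - e = 2; constraint 5: b + a = 9 — and the others hold by inspection.

Satisfiable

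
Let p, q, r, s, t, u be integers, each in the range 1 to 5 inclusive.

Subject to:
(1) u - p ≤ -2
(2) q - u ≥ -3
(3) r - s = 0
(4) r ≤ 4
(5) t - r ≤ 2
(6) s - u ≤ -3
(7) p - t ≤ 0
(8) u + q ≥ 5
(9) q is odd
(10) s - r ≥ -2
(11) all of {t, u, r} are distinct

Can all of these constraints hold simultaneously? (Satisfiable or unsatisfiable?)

Unsatisfiable

Constraints 1, 5, 6, 7, and 10 give s − r ≥ -2, r − t ≥ -2, t − p ≥ 0, p − u ≥ 2, u − s ≥ 3.
Adding all 5 inequalities: the left sides telescope to 0, and the right sides sum to (-2) + (-2) + 0 + 2 + 3 = 1. So 0 ≥ 1, which is false.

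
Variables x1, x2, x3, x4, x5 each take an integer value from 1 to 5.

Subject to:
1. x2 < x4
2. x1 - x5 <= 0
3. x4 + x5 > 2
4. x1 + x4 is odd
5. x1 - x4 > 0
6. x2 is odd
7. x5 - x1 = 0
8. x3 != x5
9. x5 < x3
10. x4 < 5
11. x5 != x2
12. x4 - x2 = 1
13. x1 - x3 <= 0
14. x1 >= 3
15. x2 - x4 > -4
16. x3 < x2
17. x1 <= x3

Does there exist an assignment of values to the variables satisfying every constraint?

Constraints 1, 2, 5, 9, and 16 give x2 < x4, x4 < x1, x1 ≤ x5, x5 < x3, x3 < x2. Chaining: x2 < x4 < x1 ≤ x5 < x3 < x2, which forces x2 < x2 — impossible.

Unsatisfiable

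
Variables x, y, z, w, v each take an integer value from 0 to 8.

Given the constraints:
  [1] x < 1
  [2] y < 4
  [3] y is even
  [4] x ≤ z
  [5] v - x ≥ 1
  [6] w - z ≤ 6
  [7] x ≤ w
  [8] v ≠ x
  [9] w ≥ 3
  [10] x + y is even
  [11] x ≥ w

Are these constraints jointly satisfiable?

Unsatisfiable

From constraints 9 and 11: x ≥ w and w ≥ 3, so x ≥ 3. From constraint 1: x ≤ 0. But 0 < 3, so no value of x works.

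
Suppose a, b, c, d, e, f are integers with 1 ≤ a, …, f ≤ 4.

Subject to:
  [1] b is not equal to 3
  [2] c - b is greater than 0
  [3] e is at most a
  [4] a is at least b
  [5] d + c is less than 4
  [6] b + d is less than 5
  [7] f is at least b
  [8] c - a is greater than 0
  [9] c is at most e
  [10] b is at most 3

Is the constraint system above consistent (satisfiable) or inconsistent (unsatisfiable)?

Unsatisfiable

Constraints 3, 8, and 9 give a < c, c ≤ e, e ≤ a. Chaining: a < c ≤ e ≤ a, which forces a < a — impossible.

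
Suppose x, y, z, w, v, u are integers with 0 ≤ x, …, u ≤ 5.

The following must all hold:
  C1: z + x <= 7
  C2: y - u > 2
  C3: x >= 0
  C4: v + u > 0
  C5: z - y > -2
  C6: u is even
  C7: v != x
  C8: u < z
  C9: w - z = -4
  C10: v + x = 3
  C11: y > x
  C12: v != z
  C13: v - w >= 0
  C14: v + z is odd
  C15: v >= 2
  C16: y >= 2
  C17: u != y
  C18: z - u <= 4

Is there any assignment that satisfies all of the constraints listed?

Satisfiable

Take x = 0, y = 4, z = 4, w = 0, v = 3, u = 0. Then constraint 1: z + x = 4; constraint 2: y - u = 4; constraint 4: v + u = 3, and every other listed constraint is also met.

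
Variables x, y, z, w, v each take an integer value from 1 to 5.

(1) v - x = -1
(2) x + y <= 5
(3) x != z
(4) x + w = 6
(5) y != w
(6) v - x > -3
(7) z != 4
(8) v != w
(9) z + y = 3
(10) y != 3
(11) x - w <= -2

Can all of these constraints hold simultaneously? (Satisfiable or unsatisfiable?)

Satisfiable

Try x = 2, y = 2, z = 1, w = 4, v = 1.
Check constraint 1: v - x = -1; constraint 2: x + y = 4. The remaining constraints are straightforward to verify.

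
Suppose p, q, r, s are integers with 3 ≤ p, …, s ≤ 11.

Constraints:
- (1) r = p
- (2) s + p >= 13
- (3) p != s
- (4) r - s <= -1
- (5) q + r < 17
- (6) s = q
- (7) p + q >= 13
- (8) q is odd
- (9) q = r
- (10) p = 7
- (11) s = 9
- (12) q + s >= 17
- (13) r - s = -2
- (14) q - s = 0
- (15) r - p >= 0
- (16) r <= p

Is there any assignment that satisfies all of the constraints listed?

Unsatisfiable

Constraint 11 fixes s = 9 and constraint 10 fixes p = 7. Constraints 1, 6, and 9 give s = q = r = p, so s = p. But 9 ≠ 7 — contradiction.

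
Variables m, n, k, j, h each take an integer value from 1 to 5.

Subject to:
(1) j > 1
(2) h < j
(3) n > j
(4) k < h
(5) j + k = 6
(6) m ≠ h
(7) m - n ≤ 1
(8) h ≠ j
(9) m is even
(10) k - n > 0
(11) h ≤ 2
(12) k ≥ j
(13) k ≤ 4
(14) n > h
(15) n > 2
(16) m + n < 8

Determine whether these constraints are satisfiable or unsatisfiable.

Unsatisfiable

Constraints 2, 3, 4, and 10 give k < h, h < j, j < n, n < k. Chaining: k < h < j < n < k, which forces k < k — impossible.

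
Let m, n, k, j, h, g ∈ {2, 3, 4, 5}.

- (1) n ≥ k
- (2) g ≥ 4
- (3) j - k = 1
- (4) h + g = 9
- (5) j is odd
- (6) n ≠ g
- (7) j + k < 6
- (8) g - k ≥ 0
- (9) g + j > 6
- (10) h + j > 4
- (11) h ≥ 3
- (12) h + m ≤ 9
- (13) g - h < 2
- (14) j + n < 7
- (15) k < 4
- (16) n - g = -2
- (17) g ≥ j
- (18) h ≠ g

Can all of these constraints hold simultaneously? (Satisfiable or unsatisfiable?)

Setting (m, n, k, j, h, g) = (5, 3, 2, 3, 4, 5) satisfies everything: constraint 3: j - k = 1; constraint 4: h + g = 9, and the others follow.

Satisfiable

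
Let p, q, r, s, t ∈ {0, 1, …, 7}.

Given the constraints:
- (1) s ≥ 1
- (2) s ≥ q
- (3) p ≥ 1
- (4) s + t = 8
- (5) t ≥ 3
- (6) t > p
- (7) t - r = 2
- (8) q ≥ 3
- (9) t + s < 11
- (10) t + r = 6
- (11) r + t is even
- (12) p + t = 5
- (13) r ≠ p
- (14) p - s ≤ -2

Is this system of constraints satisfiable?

Satisfiable

Try p = 1, q = 4, r = 2, s = 4, t = 4.
Check constraint 4: s + t = 8; constraint 7: t - r = 2; constraint 9: t + s = 8. The remaining constraints are straightforward to verify.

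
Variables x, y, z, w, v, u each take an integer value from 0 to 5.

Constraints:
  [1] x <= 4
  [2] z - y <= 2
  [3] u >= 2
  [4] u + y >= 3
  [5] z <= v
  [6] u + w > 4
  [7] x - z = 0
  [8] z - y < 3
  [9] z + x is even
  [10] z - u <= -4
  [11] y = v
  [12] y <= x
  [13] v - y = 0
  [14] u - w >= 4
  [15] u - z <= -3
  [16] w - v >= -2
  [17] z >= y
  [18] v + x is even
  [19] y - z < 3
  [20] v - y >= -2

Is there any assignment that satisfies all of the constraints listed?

Constraints 2, 14, 15, 16, and 20 give u − w ≥ 4, w − v ≥ -2, v − y ≥ -2, y − z ≥ -2, z − u ≥ 3.
Adding all 5 inequalities: the left sides telescope to 0, and the right sides sum to 4 + (-2) + (-2) + (-2) + 3 = 1. So 0 ≥ 1, which is false.

Unsatisfiable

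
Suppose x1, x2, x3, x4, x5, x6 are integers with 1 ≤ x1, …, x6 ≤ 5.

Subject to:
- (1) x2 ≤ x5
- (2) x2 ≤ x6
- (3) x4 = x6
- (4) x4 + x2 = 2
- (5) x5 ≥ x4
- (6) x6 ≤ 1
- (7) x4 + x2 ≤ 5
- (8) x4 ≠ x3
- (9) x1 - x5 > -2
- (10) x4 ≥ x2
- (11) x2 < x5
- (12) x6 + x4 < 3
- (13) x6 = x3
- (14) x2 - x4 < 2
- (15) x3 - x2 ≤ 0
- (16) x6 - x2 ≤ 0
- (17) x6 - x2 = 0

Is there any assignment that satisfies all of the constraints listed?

From constraints 3 and 13, x4 = x6 = x3, so x4 = x3. But constraint 8 says x4 ≠ x3. Contradiction.

Unsatisfiable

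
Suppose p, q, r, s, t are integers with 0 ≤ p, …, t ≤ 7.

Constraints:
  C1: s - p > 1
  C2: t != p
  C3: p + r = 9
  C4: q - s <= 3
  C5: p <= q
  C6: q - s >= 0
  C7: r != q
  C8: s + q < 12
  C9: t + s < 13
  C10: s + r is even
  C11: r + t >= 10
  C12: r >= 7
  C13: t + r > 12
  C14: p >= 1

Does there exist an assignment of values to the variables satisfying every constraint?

One satisfying assignment is p = 2, q = 5, r = 7, s = 5, t = 6.
For the less obvious constraints — constraint 1: s - p = 3; constraint 3: p + r = 9 — and the others hold by inspection.

Satisfiable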